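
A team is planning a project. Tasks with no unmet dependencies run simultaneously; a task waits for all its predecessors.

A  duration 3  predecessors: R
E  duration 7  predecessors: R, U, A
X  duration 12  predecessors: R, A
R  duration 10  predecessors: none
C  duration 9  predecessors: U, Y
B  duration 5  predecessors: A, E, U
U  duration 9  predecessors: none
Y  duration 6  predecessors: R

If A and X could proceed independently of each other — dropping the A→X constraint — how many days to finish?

With the dependency in place, R→A→E→B = 10+3+7+5 = 25 sets the finish at 25 days.
Without A→X, X's earliest start moves from 13 to 10.
After: R→A→E→B = 10+3+7+5 = 25 → 25 days.

25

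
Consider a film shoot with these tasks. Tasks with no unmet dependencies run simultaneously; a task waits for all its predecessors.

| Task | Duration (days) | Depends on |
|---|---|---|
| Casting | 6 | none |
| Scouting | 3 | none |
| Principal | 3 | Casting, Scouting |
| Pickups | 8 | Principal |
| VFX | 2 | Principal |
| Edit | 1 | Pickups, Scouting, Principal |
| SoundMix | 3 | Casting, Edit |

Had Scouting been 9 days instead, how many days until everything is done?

Actual critical path: Casting→Principal→Pickups→Edit→SoundMix = 6+3+8+1+3 = 21 ⇒ 21 days.
Scouting has 3 days of float (longest path through it is 18).
Now Scouting→Principal→Pickups→Edit→SoundMix = 9+3+8+1+3 = 24 is longest, so the finish becomes 24 days.

24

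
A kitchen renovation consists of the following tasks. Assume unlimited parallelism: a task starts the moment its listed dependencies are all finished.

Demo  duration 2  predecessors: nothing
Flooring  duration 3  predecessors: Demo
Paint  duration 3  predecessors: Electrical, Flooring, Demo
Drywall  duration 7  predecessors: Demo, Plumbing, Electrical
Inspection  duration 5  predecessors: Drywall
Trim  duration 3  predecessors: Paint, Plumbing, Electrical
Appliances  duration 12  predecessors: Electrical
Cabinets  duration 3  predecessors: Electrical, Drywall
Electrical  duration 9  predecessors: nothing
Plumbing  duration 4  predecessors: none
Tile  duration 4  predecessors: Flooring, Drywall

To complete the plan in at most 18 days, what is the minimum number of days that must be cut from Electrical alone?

Current finish: 21 days; target: 18.
Electrical is on every critical path, so each day cut from Electrical cuts the finish by one (this holds down to a finish of 16).
Need 21 − 18 = 3 days off Electrical → Electrical becomes 6 days, finish becomes 18.

3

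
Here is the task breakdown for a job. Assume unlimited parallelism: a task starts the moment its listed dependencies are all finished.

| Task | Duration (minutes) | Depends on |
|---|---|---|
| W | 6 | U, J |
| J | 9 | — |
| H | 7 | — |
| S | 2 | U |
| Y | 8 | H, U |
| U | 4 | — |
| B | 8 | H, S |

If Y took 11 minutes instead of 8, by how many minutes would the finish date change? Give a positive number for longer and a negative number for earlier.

3

As given, the longest chain is H→Y = 7+8 = 15, so the finish is 15 minutes.
Y lies on that path, so at 11 minutes the path becomes 18 minutes.
That remains the longest chain; total 18 minutes.
Change in finish: 18 − 15 = +3 minutes.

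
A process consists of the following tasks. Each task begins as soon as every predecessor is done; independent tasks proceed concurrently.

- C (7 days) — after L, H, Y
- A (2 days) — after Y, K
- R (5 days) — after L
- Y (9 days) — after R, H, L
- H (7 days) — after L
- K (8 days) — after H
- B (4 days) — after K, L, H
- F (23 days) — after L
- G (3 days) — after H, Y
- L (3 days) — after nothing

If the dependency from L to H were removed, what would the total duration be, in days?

Original critical path: L→H→Y→C = 3+7+9+7 = 26 ⇒ 26 days.
Without L→H, H's earliest start moves from 3 to 0.
The longest chain is now L→F = 3+23 = 26, so the job takes 26 days.

26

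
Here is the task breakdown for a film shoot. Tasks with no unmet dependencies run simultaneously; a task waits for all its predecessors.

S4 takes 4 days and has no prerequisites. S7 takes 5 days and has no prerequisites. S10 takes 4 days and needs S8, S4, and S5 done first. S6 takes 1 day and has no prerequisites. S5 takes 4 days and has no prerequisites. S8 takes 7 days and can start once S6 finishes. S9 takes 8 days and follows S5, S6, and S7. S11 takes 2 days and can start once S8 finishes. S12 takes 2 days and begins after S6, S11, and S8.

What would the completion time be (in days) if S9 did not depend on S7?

12

With the dependency in place, S7→S9 = 5+8 = 13 sets the finish at 13 days.
Without S7→S9, S9's earliest start moves from 5 to 4.
The longest chain is now S5→S9 = 4+8 = 12, so the job takes 12 days.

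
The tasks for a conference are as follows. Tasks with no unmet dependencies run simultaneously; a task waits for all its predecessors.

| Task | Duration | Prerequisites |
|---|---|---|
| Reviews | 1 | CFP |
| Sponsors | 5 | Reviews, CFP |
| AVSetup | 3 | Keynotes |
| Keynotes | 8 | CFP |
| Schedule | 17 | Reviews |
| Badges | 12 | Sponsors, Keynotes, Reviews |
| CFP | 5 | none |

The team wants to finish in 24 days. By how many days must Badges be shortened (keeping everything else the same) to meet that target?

1

Current finish: 25 days; target: 24.
Badges is on every critical path, so each day cut from Badges cuts the finish by one (this holds down to a finish of 23).
Need 25 − 24 = 1 day off Badges → Badges becomes 11 days, finish becomes 24.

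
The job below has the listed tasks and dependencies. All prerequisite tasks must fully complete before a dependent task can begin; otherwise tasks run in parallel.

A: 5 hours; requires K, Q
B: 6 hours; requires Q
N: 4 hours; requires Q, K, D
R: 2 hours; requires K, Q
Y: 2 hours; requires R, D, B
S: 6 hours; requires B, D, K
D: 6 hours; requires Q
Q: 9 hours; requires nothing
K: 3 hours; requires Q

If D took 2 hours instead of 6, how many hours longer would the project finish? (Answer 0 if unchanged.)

Actual critical path: Q→D→S = 9+6+6 = 21 ⇒ 21 hours.
D is on the critical path; changing it to 2 makes that path 17 hours.
Now Q→B→S = 9+6+6 = 21 is longest, so the finish becomes 21 hours.
Change in finish: 21 − 21 = +0 hours.

0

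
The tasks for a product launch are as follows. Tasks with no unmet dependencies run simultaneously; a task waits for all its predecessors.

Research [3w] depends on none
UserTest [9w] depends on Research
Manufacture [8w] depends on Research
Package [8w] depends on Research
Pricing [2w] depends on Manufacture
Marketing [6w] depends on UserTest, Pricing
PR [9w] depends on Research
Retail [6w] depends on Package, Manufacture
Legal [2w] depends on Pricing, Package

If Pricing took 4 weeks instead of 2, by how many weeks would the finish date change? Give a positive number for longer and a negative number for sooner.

The binding path is Research→Manufacture→Pricing→Marketing = 3+8+2+6 = 19; finish at 19 weeks.
Pricing is on the critical path; changing it to 4 makes that path 21 weeks.
That remains the longest chain; total 21 weeks.
Change in finish: 21 − 19 = +2 weeks.

2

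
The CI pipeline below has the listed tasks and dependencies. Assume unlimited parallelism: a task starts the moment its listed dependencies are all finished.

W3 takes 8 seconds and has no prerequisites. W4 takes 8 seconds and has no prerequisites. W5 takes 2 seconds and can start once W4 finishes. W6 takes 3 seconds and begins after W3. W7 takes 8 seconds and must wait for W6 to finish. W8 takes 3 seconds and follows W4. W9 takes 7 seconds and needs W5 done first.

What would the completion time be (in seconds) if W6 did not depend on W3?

Original critical path: W3→W6→W7 = 8+3+8 = 19 ⇒ 19 seconds.
Without W3→W6, W6's earliest start moves from 8 to 0.
After: W4→W5→W9 = 8+2+7 = 17 → 17 seconds.

17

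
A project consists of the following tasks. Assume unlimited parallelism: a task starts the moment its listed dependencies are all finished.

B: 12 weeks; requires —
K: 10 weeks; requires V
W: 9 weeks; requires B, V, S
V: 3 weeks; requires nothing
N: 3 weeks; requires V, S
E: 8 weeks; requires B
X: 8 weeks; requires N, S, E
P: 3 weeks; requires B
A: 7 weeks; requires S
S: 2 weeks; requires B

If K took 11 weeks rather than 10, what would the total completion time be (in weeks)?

Baseline: B→E→X = 12+8+8 = 28 → 28 weeks.
The longest path through K is only 13 weeks, so K has float 15.
No other chain overtakes it, so the finish is 28 weeks.

28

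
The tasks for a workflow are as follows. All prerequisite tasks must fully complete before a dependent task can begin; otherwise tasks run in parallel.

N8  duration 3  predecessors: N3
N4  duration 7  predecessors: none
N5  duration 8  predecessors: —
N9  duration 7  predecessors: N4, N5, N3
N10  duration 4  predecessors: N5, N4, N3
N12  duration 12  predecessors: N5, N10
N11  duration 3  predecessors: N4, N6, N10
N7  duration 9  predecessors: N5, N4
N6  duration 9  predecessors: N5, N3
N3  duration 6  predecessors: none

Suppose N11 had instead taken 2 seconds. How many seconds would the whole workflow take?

24

Baseline: N5→N10→N12 = 8+4+12 = 24 → 24 seconds.
The longest path through N11 is only 20 seconds, so N11 has float 4.
That remains the longest chain; total 24 seconds.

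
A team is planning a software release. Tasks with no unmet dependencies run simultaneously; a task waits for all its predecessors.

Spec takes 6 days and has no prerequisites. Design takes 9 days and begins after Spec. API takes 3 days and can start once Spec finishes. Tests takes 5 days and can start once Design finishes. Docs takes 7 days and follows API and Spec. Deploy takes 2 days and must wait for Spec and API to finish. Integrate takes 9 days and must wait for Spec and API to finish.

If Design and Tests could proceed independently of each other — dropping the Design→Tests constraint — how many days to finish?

Before: longest chain Spec→Design→Tests = 6+9+5 = 20, finish 20.
Without Design→Tests, Tests's earliest start moves from 15 to 0.
After: Spec→API→Integrate = 6+3+9 = 18 → 18 days.

18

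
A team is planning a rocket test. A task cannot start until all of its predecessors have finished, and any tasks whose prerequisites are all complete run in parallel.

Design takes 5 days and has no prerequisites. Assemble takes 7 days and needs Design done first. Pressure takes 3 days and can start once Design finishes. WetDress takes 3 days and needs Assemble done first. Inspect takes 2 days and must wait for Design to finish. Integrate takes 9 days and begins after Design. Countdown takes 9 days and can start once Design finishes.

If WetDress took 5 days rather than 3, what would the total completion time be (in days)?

17

As given, the longest chain is Design→Assemble→WetDress = 5+7+3 = 15, so the finish is 15 days.
Since WetDress is critical, the +2 change carries straight to that chain (now 17 days).
That remains the longest chain; total 17 days.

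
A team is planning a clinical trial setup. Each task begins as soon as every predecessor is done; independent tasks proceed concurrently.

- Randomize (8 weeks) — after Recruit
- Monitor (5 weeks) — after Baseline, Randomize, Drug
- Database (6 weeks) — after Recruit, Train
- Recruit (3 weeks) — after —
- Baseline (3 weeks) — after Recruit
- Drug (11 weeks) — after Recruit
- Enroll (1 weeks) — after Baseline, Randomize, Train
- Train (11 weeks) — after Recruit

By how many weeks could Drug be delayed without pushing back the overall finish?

Critical path: Recruit→Train→Database = 3+11+6 = 20, so the finish is 20 weeks.
Longest path through Drug: 19 weeks (earliest finish 14, latest finish 15).
Float = 20 − 19 = 1.

1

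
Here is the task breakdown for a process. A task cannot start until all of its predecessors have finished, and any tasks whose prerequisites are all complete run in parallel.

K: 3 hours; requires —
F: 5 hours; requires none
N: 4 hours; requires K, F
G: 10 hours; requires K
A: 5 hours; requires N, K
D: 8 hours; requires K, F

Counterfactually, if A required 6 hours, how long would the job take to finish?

Actual critical path: F→N→A = 5+4+5 = 14 ⇒ 14 hours.
Since A is critical, the +1 change carries straight to that chain (now 15 hours).
That remains the longest chain; total 15 hours.

15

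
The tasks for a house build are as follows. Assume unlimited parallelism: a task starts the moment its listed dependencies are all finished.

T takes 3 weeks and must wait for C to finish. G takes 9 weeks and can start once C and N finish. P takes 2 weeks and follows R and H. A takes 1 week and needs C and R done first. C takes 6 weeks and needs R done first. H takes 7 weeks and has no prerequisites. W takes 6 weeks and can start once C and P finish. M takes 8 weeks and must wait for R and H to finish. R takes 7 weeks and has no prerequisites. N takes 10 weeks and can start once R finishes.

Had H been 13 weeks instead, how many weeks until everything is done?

Baseline: R→N→G = 7+10+9 = 26 → 26 weeks.
H has 11 weeks of float (longest path through it is 15).
No other chain overtakes it, so the finish is 26 weeks.

26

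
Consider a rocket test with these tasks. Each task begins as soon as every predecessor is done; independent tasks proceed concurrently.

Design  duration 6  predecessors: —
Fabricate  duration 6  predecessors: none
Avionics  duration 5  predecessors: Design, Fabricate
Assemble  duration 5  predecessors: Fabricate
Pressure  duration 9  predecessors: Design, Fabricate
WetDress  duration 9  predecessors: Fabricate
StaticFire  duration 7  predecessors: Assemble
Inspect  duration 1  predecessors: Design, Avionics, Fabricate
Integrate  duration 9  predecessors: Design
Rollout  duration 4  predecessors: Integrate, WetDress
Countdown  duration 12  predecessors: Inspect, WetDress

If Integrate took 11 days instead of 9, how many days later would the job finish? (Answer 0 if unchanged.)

0

As given, the longest chain is Fabricate→WetDress→Countdown = 6+9+12 = 27, so the finish is 27 days.
Integrate is off the critical path — its longest chain is 19 days, giving 8 of slack.
The critical path is still Fabricate→WetDress→Countdown; finish is now 27 days.
Change in finish: 27 − 27 = +0 days.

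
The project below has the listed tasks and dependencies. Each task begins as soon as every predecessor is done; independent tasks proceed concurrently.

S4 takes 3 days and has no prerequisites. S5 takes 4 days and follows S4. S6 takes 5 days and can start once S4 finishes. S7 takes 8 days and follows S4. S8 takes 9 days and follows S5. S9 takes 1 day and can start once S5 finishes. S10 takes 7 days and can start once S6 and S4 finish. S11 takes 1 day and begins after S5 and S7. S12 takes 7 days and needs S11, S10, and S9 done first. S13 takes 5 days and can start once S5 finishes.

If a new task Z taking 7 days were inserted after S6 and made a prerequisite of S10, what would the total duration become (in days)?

Originally the schedule takes 22 days.
With Z inserted, S10 now waits for max(S6, S4, Z).
New critical path: S4→S6→Z→S10→S12 = 3+5+7+7+7 = 29 ⇒ 29 days.

29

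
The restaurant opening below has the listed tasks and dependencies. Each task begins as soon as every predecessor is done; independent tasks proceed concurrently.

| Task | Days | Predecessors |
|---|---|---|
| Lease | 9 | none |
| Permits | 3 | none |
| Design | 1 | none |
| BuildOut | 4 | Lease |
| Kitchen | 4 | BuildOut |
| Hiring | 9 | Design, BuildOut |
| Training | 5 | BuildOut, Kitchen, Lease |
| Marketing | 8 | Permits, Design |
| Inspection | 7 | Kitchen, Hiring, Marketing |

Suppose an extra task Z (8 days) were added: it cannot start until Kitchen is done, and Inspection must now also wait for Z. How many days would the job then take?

Originally the job takes 29 days.
With Z inserted, Inspection now waits for max(Kitchen, Hiring, Marketing, Z).
New critical path: Lease→BuildOut→Kitchen→Z→Inspection = 9+4+4+8+7 = 32 ⇒ 32 days.

32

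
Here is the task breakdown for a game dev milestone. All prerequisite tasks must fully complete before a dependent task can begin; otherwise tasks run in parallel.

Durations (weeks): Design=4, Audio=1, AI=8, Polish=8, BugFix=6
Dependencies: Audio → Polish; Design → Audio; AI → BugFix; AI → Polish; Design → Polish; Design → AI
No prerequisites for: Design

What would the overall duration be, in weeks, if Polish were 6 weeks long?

18

Baseline: Design→AI→Polish = 4+8+8 = 20 → 20 weeks.
Polish lies on that path, so at 6 weeks the path becomes 18 weeks.
That remains the longest chain; total 18 weeks.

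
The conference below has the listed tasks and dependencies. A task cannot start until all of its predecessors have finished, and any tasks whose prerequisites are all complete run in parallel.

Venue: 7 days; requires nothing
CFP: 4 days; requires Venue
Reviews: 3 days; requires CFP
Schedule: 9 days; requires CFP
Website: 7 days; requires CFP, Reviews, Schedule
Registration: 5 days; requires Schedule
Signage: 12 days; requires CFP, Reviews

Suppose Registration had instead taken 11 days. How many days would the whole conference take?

31

The binding path is Venue→CFP→Schedule→Website = 7+4+9+7 = 27; finish at 27 days.
Registration has 2 days of float (longest path through it is 25).
New critical path: Venue→CFP→Schedule→Registration = 7+4+9+11 = 31 ⇒ 31 days.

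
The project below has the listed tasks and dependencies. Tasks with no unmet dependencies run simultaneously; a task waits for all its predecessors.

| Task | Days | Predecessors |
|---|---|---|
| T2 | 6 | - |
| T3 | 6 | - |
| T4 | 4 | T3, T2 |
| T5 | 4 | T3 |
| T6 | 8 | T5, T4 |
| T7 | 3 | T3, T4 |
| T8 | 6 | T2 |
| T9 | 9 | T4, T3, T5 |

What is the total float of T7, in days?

T2→T4→T9 = 6+4+9 = 19 sets the makespan at 19 days.
Longest path through T7: 13 days (earliest finish 13, latest finish 19).
So T7 can slip 19 − 13 = 6 days.

6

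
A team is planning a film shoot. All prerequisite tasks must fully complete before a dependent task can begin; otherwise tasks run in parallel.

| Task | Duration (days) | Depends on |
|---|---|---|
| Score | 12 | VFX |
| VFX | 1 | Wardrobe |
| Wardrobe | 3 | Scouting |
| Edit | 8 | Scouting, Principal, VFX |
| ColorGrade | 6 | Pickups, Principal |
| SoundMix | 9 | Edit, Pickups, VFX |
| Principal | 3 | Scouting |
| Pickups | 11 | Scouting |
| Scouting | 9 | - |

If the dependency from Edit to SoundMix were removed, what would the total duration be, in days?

29

With the dependency in place, Scouting→Wardrobe→VFX→Edit→SoundMix = 9+3+1+8+9 = 30 sets the finish at 30 days.
Without Edit→SoundMix, SoundMix's earliest start moves from 21 to 20.
New critical path: Scouting→Pickups→SoundMix = 9+11+9 = 29 ⇒ 29 days.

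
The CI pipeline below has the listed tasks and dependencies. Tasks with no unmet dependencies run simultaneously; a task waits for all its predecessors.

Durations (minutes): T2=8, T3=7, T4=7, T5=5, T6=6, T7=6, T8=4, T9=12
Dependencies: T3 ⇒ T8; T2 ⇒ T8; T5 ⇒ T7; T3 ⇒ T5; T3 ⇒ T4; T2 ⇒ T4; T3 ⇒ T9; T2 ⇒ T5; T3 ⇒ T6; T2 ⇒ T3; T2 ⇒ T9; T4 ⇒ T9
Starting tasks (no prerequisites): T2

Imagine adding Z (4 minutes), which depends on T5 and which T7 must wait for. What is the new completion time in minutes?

Originally the schedule takes 34 minutes.
With Z inserted, T7 now waits for max(T5, Z).
New critical path: T2→T3→T4→T9 = 8+7+7+12 = 34 ⇒ 34 minutes.

34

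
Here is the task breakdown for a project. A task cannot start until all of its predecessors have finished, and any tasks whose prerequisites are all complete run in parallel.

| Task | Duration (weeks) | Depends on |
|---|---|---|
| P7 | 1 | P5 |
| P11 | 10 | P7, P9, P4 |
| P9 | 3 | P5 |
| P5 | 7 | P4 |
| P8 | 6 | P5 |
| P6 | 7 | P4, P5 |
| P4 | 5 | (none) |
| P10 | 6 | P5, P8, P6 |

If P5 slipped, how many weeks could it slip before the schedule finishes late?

Critical path: P4→P5→P6→P10 = 5+7+7+6 = 25, so the finish is 25 weeks.
P5 finishes as early as 12 and must finish by 12.
Float = 25 − 25 = 0.

0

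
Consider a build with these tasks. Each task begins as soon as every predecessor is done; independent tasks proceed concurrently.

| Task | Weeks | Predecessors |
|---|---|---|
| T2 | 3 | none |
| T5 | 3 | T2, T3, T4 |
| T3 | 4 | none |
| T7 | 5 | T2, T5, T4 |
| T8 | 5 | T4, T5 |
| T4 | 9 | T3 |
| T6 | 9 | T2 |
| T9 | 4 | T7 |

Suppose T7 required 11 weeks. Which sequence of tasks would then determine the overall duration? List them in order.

T3, T4, T5, T7, T9

Critical path before the change: T3→T4→T5→T7→T9 = 4+9+3+5+4 = 25 giving 25 weeks.
T7 lies on that path, so at 11 weeks the path becomes 31 weeks.
That remains the longest chain; total 31 weeks.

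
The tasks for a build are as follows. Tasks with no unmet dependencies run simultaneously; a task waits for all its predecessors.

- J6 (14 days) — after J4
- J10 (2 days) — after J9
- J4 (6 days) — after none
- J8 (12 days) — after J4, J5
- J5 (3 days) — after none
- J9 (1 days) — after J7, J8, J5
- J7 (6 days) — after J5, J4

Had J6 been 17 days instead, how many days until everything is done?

23

Critical path before the change: J4→J8→J9→J10 = 6+12+1+2 = 21 giving 21 days.
The longest path through J6 is only 20 days, so J6 has float 1.
New critical path: J4→J6 = 6+17 = 23 ⇒ 23 days.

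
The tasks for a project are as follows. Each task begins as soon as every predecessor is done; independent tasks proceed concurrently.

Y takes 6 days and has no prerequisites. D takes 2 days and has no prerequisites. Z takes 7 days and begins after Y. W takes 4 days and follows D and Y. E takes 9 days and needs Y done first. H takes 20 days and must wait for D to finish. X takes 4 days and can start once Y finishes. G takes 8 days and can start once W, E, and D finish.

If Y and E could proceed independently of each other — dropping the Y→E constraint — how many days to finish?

22

Before: longest chain Y→E→G = 6+9+8 = 23, finish 23.
Without Y→E, E's earliest start moves from 6 to 0.
The longest chain is now D→H = 2+20 = 22, so the project takes 22 days.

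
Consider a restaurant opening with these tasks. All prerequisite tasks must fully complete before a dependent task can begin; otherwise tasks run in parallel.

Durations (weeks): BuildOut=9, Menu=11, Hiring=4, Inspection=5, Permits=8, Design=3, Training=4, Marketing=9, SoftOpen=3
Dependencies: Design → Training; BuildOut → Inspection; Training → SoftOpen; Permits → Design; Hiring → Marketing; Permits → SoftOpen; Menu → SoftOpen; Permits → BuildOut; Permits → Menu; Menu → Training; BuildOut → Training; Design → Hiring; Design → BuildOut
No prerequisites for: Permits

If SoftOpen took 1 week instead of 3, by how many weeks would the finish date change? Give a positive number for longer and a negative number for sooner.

-2

The binding path is Permits→Design→BuildOut→Training→SoftOpen = 8+3+9+4+3 = 27; finish at 27 weeks.
SoftOpen lies on that path, so at 1 week the path becomes 25 weeks.
That remains the longest chain; total 25 weeks.
Change in finish: 25 − 27 = -2 weeks.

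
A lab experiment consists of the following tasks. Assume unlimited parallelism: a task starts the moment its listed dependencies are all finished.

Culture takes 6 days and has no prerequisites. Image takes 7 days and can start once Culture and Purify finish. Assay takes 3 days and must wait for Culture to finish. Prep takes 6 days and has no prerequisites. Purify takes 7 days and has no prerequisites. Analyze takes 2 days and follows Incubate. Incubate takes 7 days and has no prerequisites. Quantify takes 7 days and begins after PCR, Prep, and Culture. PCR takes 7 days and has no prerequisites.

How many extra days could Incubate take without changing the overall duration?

Critical path: PCR→Quantify = 7+7 = 14, so the finish is 14 days.
Longest path through Incubate: 9 days (earliest finish 7, latest finish 12).
Slack of Incubate = 5 − 0 = 5 days.

5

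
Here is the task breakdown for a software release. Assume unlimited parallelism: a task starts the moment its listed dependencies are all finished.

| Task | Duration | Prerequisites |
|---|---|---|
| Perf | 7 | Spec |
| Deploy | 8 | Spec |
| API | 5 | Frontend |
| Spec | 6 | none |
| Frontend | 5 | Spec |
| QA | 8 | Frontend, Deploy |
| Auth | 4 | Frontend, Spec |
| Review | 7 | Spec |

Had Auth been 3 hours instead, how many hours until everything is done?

Actual critical path: Spec→Deploy→QA = 6+8+8 = 22 ⇒ 22 hours.
Auth is off the critical path — its longest chain is 15 hours, giving 7 of slack.
The critical path is still Spec→Deploy→QA; finish is now 22 hours.

22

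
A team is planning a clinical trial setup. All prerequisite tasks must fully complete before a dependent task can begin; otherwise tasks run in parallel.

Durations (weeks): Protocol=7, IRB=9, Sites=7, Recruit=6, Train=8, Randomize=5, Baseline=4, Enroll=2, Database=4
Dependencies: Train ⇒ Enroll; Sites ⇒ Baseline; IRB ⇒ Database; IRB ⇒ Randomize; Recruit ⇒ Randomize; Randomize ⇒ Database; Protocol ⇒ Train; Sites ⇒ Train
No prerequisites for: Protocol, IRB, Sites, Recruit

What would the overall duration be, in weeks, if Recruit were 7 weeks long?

18

Actual critical path: IRB→Randomize→Database = 9+5+4 = 18 ⇒ 18 weeks.
Recruit is off the critical path — its longest chain is 15 weeks, giving 3 of slack.
That remains the longest chain; total 18 weeks.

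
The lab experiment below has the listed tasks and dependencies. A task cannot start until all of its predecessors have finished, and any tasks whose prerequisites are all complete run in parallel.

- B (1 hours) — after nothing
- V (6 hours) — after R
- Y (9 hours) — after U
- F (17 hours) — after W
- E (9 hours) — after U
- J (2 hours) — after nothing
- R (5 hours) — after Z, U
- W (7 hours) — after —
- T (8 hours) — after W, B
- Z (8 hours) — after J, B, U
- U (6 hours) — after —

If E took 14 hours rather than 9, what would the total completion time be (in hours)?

The binding path is U→Z→R→V = 6+8+5+6 = 25; finish at 25 hours.
The longest path through E is only 15 hours, so E has float 10.
That remains the longest chain; total 25 hours.

25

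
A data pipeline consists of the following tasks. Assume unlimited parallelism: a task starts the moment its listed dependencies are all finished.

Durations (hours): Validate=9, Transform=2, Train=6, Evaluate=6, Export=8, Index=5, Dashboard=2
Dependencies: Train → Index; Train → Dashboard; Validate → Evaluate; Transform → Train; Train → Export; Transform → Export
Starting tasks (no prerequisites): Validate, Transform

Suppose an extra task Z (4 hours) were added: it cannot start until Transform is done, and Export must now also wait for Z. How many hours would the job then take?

16

Originally the job takes 16 hours.
With Z inserted, Export now waits for max(Transform, Train, Z).
New critical path: Transform→Train→Export = 2+6+8 = 16 ⇒ 16 hours.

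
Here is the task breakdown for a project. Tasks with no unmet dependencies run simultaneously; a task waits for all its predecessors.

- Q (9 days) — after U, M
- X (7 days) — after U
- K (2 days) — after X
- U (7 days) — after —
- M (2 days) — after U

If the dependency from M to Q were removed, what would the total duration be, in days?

Original critical path: U→M→Q = 7+2+9 = 18 ⇒ 18 days.
Without M→Q, Q's earliest start moves from 9 to 7.
After: U→X→K = 7+7+2 = 16 → 16 days.

16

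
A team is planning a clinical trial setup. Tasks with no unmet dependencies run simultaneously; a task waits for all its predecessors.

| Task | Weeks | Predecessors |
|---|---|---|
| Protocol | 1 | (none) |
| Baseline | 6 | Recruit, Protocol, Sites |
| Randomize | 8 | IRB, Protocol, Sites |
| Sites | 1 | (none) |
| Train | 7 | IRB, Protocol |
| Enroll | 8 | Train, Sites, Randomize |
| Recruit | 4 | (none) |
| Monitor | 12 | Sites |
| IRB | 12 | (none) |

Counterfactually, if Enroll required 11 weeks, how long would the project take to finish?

As given, the longest chain is IRB→Randomize→Enroll = 12+8+8 = 28, so the finish is 28 weeks.
Since Enroll is critical, the +3 change carries straight to that chain (now 31 weeks).
That remains the longest chain; total 31 weeks.

31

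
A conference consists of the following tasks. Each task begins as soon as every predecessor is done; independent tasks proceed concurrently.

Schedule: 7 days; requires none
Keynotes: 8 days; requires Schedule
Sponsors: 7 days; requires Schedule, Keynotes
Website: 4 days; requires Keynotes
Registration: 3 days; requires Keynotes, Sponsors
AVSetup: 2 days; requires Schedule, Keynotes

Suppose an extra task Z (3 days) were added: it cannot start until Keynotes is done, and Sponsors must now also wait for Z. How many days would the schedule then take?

28

Originally the schedule takes 25 days.
With Z inserted, Sponsors now waits for max(Schedule, Keynotes, Z).
New critical path: Schedule→Keynotes→Z→Sponsors→Registration = 7+8+3+7+3 = 28 ⇒ 28 days.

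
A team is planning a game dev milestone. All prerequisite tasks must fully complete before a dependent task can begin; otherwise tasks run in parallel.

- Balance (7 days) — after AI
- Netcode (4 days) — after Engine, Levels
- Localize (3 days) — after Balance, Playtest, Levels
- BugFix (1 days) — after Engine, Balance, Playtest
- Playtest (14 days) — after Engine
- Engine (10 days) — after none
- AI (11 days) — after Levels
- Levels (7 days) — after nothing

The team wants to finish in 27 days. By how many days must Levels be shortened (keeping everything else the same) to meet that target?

1

Current finish: 28 days; target: 27.
Levels is on every critical path, so each day cut from Levels cuts the finish by one (this holds down to a finish of 27).
Need 28 − 27 = 1 day off Levels → Levels becomes 6 days, finish becomes 27.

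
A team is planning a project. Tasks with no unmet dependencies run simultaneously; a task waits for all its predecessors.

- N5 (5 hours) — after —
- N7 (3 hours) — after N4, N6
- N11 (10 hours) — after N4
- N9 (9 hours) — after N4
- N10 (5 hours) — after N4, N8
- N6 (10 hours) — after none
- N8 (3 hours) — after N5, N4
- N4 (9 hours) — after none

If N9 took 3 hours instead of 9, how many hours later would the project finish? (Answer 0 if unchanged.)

Baseline: N4→N11 = 9+10 = 19 → 19 hours.
N9 has 1 hour of float (longest path through it is 18).
The critical path is still N4→N11; finish is now 19 hours.
Change in finish: 19 − 19 = +0 hours.

0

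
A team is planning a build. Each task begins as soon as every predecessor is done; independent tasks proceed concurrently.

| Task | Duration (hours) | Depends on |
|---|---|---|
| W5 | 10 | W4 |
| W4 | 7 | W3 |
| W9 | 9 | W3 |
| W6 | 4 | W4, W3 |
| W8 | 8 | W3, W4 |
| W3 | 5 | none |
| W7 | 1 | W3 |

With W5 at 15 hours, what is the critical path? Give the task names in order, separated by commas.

Baseline: W3→W4→W5 = 5+7+10 = 22 → 22 hours.
W5 is on the critical path; changing it to 15 makes that path 27 hours.
The critical path is still W3→W4→W5; finish is now 27 hours.

W3, W4, W5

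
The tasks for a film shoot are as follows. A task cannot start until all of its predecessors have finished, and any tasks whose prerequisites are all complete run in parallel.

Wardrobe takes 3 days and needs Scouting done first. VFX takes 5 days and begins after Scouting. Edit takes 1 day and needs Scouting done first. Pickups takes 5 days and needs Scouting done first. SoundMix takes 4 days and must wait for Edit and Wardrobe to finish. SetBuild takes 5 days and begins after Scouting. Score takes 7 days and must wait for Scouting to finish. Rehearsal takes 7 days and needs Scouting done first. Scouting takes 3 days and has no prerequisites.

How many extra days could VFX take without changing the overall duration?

Scouting→Wardrobe→SoundMix = 3+3+4 = 10 sets the makespan at 10 days.
The longest chain containing VFX totals 8 days.
So VFX can slip 10 − 8 = 2 days.

2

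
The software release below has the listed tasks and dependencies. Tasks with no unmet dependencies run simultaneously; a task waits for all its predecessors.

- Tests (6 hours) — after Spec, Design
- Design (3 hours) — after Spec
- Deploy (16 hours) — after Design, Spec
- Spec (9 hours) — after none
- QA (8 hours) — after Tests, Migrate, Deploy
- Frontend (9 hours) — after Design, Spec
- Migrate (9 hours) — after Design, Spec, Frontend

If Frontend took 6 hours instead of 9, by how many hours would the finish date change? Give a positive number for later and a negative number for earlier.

-2

As given, the longest chain is Spec→Design→Frontend→Migrate→QA = 9+3+9+9+8 = 38, so the finish is 38 hours.
Frontend is on the critical path; changing it to 6 makes that path 35 hours.
The binding chain switches to Spec→Design→Deploy→QA = 9+3+16+8 = 36; finish 36 hours.
Change in finish: 36 − 38 = -2 hours.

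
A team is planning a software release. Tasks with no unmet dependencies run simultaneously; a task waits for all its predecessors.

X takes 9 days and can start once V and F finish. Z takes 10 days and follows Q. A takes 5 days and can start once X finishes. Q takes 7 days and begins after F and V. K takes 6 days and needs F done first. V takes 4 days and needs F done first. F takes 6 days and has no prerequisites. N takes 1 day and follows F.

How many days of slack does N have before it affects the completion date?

20

F→V→Q→Z = 6+4+7+10 = 27 sets the makespan at 27 days.
Longest path through N: 7 days (earliest finish 7, latest finish 27).
Float = 27 − 7 = 20.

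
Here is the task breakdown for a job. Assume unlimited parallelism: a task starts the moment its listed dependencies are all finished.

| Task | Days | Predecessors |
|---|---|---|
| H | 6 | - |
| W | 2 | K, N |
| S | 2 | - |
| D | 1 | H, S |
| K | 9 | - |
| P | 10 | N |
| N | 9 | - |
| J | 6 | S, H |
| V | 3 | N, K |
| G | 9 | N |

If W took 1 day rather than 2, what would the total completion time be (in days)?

Critical path before the change: N→P = 9+10 = 19 giving 19 days.
W is off the critical path — its longest chain is 11 days, giving 8 of slack.
No other chain overtakes it, so the finish is 19 days.

19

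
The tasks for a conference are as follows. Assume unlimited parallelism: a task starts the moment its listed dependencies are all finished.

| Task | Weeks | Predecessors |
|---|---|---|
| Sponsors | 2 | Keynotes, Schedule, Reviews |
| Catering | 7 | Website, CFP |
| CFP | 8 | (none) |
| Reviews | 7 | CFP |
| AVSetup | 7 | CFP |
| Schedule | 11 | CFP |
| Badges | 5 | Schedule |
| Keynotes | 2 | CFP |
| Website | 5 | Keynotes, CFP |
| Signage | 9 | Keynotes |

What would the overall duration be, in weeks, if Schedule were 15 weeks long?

28

The binding path is CFP→Schedule→Badges = 8+11+5 = 24; finish at 24 weeks.
Schedule lies on that path, so at 15 weeks the path becomes 28 weeks.
No other chain overtakes it, so the finish is 28 weeks.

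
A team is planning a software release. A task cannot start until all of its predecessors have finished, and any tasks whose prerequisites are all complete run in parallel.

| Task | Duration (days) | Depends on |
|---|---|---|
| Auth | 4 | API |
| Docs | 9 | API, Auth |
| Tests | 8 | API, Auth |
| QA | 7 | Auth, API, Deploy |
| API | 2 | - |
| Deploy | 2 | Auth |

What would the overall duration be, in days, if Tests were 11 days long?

As given, the longest chain is API→Auth→Docs = 2+4+9 = 15, so the finish is 15 days.
Tests is off the critical path — its longest chain is 14 days, giving 1 of slack.
Now API→Auth→Tests = 2+4+11 = 17 is longest, so the finish becomes 17 days.

17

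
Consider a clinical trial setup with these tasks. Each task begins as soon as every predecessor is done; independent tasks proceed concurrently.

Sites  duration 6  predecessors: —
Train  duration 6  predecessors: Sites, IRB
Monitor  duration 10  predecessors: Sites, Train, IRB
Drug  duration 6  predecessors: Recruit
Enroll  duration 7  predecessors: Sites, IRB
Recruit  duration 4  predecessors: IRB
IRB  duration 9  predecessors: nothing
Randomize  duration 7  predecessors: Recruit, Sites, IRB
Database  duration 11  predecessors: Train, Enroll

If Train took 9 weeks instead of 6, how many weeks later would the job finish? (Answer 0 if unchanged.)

As given, the longest chain is IRB→Enroll→Database = 9+7+11 = 27, so the finish is 27 weeks.
Train is off the critical path — its longest chain is 26 weeks, giving 1 of slack.
New critical path: IRB→Train→Database = 9+9+11 = 29 ⇒ 29 weeks.
Change in finish: 29 − 27 = +2 weeks.

2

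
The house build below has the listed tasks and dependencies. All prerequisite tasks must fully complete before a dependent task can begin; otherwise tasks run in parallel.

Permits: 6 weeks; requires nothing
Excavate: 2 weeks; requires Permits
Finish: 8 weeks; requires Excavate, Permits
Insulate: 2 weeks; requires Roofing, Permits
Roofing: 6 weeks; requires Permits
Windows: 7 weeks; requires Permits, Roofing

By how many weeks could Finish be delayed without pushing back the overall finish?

3

Critical path: Permits→Roofing→Windows = 6+6+7 = 19, so the finish is 19 weeks.
The longest chain containing Finish totals 16 weeks.
Slack of Finish = 11 − 8 = 3 weeks.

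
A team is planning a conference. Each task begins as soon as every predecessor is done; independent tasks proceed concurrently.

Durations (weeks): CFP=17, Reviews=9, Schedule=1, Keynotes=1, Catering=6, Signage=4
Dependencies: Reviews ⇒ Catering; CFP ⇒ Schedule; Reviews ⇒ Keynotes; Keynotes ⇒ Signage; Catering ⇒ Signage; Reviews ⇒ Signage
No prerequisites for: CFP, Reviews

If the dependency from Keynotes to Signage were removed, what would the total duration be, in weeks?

19

With the dependency in place, Reviews→Catering→Signage = 9+6+4 = 19 sets the finish at 19 weeks.
Dropping Keynotes→Signage doesn't change Signage's earliest start (15); another predecessor still binds.
After: Reviews→Catering→Signage = 9+6+4 = 19 → 19 weeks.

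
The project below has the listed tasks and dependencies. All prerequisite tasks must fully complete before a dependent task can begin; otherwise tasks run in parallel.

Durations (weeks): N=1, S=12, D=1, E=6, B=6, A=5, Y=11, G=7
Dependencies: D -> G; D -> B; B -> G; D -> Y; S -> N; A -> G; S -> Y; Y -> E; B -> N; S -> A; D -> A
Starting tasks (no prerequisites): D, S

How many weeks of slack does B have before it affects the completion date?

15

S→Y→E = 12+11+6 = 29 sets the makespan at 29 weeks.
Longest path through B: 14 weeks (earliest finish 7, latest finish 22).
Float = 29 − 14 = 15.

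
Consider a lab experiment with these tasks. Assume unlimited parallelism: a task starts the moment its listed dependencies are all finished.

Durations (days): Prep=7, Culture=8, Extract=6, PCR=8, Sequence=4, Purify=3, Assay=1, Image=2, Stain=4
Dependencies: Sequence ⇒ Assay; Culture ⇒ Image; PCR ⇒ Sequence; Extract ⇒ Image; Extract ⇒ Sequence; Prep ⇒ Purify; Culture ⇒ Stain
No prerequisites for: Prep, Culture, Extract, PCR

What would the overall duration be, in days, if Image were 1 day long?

As given, the longest chain is PCR→Sequence→Assay = 8+4+1 = 13, so the finish is 13 days.
Image has 3 days of float (longest path through it is 10).
That remains the longest chain; total 13 days.

13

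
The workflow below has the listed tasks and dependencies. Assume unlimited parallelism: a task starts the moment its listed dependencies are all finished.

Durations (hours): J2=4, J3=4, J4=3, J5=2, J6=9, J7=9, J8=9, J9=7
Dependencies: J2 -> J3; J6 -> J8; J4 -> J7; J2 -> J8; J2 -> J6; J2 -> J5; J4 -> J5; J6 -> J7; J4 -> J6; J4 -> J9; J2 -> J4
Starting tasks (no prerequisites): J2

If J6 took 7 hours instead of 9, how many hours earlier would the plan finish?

2

Critical path before the change: J2→J4→J6→J7 = 4+3+9+9 = 25 giving 25 hours.
Since J6 is critical, the -2 change carries straight to that chain (now 23 hours).
No other chain overtakes it, so the finish is 23 hours.
Change in finish: 23 − 25 = -2 hours.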